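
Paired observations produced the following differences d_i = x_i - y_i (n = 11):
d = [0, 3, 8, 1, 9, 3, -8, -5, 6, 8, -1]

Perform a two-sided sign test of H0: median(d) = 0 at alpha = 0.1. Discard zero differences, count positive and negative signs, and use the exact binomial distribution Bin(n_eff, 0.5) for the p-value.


Step 1: Discard zero differences. Original n = 11; n_eff = number of nonzero differences = 10.
Nonzero differences (with sign): +3, +8, +1, +9, +3, -8, -5, +6, +8, -1
Step 2: Count signs: positive = 7, negative = 3.
Step 3: Under H0: P(positive) = 0.5, so the number of positives S ~ Bin(10, 0.5).
Step 4: Two-sided exact p-value = sum of Bin(10,0.5) probabilities at or below the observed probability = 0.343750.
Step 5: alpha = 0.1. fail to reject H0.

n_eff = 10, pos = 7, neg = 3, p = 0.343750, fail to reject H0.


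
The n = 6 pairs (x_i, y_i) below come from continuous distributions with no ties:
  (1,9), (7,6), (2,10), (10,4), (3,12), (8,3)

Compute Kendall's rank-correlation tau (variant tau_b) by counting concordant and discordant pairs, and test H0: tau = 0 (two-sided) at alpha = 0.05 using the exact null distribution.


Step 1: Enumerate the 15 unordered pairs (i,j) with i<j and classify each by sign(x_j-x_i) * sign(y_j-y_i).
  (1,2):dx=+6,dy=-3->D; (1,3):dx=+1,dy=+1->C; (1,4):dx=+9,dy=-5->D; (1,5):dx=+2,dy=+3->C
  (1,6):dx=+7,dy=-6->D; (2,3):dx=-5,dy=+4->D; (2,4):dx=+3,dy=-2->D; (2,5):dx=-4,dy=+6->D
  (2,6):dx=+1,dy=-3->D; (3,4):dx=+8,dy=-6->D; (3,5):dx=+1,dy=+2->C; (3,6):dx=+6,dy=-7->D
  (4,5):dx=-7,dy=+8->D; (4,6):dx=-2,dy=-1->C; (5,6):dx=+5,dy=-9->D
Step 2: C = 4, D = 11, total pairs = 15.
Step 3: tau = (C - D)/(n(n-1)/2) = (4 - 11)/15 = -0.466667.
Step 4: Exact two-sided p-value (enumerate n! = 720 permutations of y under H0): p = 0.272222.
Step 5: alpha = 0.05. fail to reject H0.

tau_b = -0.4667 (C=4, D=11), p = 0.272222, fail to reject H0.


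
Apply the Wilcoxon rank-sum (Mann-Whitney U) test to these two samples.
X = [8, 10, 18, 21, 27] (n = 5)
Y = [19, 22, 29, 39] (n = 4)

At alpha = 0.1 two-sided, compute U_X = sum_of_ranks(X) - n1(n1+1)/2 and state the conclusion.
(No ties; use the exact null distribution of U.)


Step 1: Combine and sort all 9 observations; assign midranks.
sorted (value, group): (8,X), (10,X), (18,X), (19,Y), (21,X), (22,Y), (27,X), (29,Y), (39,Y)
ranks: 8->1, 10->2, 18->3, 19->4, 21->5, 22->6, 27->7, 29->8, 39->9
Step 2: Rank sum for X: R1 = 1 + 2 + 3 + 5 + 7 = 18.
Step 3: U_X = R1 - n1(n1+1)/2 = 18 - 5*6/2 = 18 - 15 = 3.
       U_Y = n1*n2 - U_X = 20 - 3 = 17.
Step 4: No ties, so the exact null distribution of U (based on enumerating the C(9,5) = 126 equally likely rank assignments) gives the two-sided p-value.
Step 5: p-value = 0.111111; compare to alpha = 0.1. fail to reject H0.

U_X = 3, p = 0.111111, fail to reject H0 at alpha = 0.1.


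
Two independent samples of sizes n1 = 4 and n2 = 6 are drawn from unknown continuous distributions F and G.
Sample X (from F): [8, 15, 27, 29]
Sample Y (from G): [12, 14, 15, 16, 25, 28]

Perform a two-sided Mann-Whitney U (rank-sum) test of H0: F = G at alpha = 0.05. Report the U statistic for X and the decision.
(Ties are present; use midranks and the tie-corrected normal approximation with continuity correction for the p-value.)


Step 1: Combine and sort all 10 observations; assign midranks.
sorted (value, group): (8,X), (12,Y), (14,Y), (15,X), (15,Y), (16,Y), (25,Y), (27,X), (28,Y), (29,X)
ranks: 8->1, 12->2, 14->3, 15->4.5, 15->4.5, 16->6, 25->7, 27->8, 28->9, 29->10
Step 2: Rank sum for X: R1 = 1 + 4.5 + 8 + 10 = 23.5.
Step 3: U_X = R1 - n1(n1+1)/2 = 23.5 - 4*5/2 = 23.5 - 10 = 13.5.
       U_Y = n1*n2 - U_X = 24 - 13.5 = 10.5.
Step 4: Ties are present, so use the tie-corrected normal approximation (with continuity correction) for the p-value.
Step 5: p-value = 0.830664; compare to alpha = 0.05. fail to reject H0.

U_X = 13.5, p = 0.830664, fail to reject H0 at alpha = 0.05.


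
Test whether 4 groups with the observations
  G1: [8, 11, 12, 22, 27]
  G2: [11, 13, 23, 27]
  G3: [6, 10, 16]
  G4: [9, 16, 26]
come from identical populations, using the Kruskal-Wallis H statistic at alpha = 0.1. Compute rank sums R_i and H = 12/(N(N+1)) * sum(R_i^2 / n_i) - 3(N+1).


Step 1: Combine all N = 15 observations and assign midranks.
sorted (value, group, rank): (6,G3,1), (8,G1,2), (9,G4,3), (10,G3,4), (11,G1,5.5), (11,G2,5.5), (12,G1,7), (13,G2,8), (16,G3,9.5), (16,G4,9.5), (22,G1,11), (23,G2,12), (26,G4,13), (27,G1,14.5), (27,G2,14.5)
Step 2: Sum ranks within each group.
R_1 = 40 (n_1 = 5)
R_2 = 40 (n_2 = 4)
R_3 = 14.5 (n_3 = 3)
R_4 = 25.5 (n_4 = 3)
Step 3: H = 12/(N(N+1)) * sum(R_i^2/n_i) - 3(N+1)
     = 12/(15*16) * (40^2/5 + 40^2/4 + 14.5^2/3 + 25.5^2/3) - 3*16
     = 0.050000 * 1006.83 - 48
     = 2.341667.
Step 4: Ties present; correction factor C = 1 - 18/(15^3 - 15) = 0.994643. Corrected H = 2.341667 / 0.994643 = 2.354279.
Step 5: Under H0, H ~ chi^2(3); p-value = 0.502202.
Step 6: alpha = 0.1. fail to reject H0.

H = 2.3543, df = 3, p = 0.502202, fail to reject H0.


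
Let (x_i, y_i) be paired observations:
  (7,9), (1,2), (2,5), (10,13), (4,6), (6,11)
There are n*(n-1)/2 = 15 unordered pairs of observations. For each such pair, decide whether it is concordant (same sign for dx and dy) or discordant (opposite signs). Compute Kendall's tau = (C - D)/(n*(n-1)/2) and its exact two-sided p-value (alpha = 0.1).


Step 1: Enumerate the 15 unordered pairs (i,j) with i<j and classify each by sign(x_j-x_i) * sign(y_j-y_i).
  (1,2):dx=-6,dy=-7->C; (1,3):dx=-5,dy=-4->C; (1,4):dx=+3,dy=+4->C; (1,5):dx=-3,dy=-3->C
  (1,6):dx=-1,dy=+2->D; (2,3):dx=+1,dy=+3->C; (2,4):dx=+9,dy=+11->C; (2,5):dx=+3,dy=+4->C
  (2,6):dx=+5,dy=+9->C; (3,4):dx=+8,dy=+8->C; (3,5):dx=+2,dy=+1->C; (3,6):dx=+4,dy=+6->C
  (4,5):dx=-6,dy=-7->C; (4,6):dx=-4,dy=-2->C; (5,6):dx=+2,dy=+5->C
Step 2: C = 14, D = 1, total pairs = 15.
Step 3: tau = (C - D)/(n(n-1)/2) = (14 - 1)/15 = 0.866667.
Step 4: Exact two-sided p-value (enumerate n! = 720 permutations of y under H0): p = 0.016667.
Step 5: alpha = 0.1. reject H0.

tau_b = 0.8667 (C=14, D=1), p = 0.016667, reject H0.


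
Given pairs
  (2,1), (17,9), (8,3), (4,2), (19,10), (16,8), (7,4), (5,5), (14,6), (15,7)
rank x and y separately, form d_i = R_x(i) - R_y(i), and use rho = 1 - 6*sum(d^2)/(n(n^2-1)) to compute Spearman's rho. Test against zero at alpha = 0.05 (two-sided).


Step 1: Rank x and y separately (midranks; no ties here).
rank(x): 2->1, 17->9, 8->5, 4->2, 19->10, 16->8, 7->4, 5->3, 14->6, 15->7
rank(y): 1->1, 9->9, 3->3, 2->2, 10->10, 8->8, 4->4, 5->5, 6->6, 7->7
Step 2: d_i = R_x(i) - R_y(i); compute d_i^2.
  (1-1)^2=0, (9-9)^2=0, (5-3)^2=4, (2-2)^2=0, (10-10)^2=0, (8-8)^2=0, (4-4)^2=0, (3-5)^2=4, (6-6)^2=0, (7-7)^2=0
sum(d^2) = 8.
Step 3: rho = 1 - 6*8 / (10*(10^2 - 1)) = 1 - 48/990 = 0.951515.
Step 4: Under H0, t = rho * sqrt((n-2)/(1-rho^2)) = 8.7493 ~ t(8).
Step 5: Two-sided p-value from the t-distribution with 8 df = 0.000023.
Step 6: alpha = 0.05. reject H0.

rho = 0.9515, p = 0.000023, reject H0 at alpha = 0.05.


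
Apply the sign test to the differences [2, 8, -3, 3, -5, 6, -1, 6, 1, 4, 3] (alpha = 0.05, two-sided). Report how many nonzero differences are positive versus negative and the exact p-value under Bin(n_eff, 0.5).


Step 1: Discard zero differences. Original n = 11; n_eff = number of nonzero differences = 11.
Nonzero differences (with sign): +2, +8, -3, +3, -5, +6, -1, +6, +1, +4, +3
Step 2: Count signs: positive = 8, negative = 3.
Step 3: Under H0: P(positive) = 0.5, so the number of positives S ~ Bin(11, 0.5).
Step 4: Two-sided exact p-value = sum of Bin(11,0.5) probabilities at or below the observed probability = 0.226562.
Step 5: alpha = 0.05. fail to reject H0.

n_eff = 11, pos = 8, neg = 3, p = 0.226562, fail to reject H0.


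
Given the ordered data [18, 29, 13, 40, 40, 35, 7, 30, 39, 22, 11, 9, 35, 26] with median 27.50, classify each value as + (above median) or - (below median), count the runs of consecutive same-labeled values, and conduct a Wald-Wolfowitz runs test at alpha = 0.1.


Step 1: Compute median = 27.50; label A = above, B = below.
Labels in order: BABAAABAABBBAB  (n_A = 7, n_B = 7)
Step 2: Count runs R = 9.
Step 3: Under H0 (random ordering), E[R] = 2*n_A*n_B/(n_A+n_B) + 1 = 2*7*7/14 + 1 = 8.0000.
        Var[R] = 2*n_A*n_B*(2*n_A*n_B - n_A - n_B) / ((n_A+n_B)^2 * (n_A+n_B-1)) = 8232/2548 = 3.2308.
        SD[R] = 1.7974.
Step 4: Continuity-corrected z = (R - 0.5 - E[R]) / SD[R] = (9 - 0.5 - 8.0000) / 1.7974 = 0.2782.
Step 5: Two-sided p-value via normal approximation = 2*(1 - Phi(|z|)) = 0.780879.
Step 6: alpha = 0.1. fail to reject H0.

R = 9, z = 0.2782, p = 0.780879, fail to reject H0.


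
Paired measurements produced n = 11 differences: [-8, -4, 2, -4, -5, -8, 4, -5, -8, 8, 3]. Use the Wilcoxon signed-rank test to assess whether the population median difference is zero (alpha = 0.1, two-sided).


Step 1: Drop any zero differences (none here) and take |d_i|.
|d| = [8, 4, 2, 4, 5, 8, 4, 5, 8, 8, 3]
Step 2: Midrank |d_i| (ties get averaged ranks).
ranks: |8|->9.5, |4|->4, |2|->1, |4|->4, |5|->6.5, |8|->9.5, |4|->4, |5|->6.5, |8|->9.5, |8|->9.5, |3|->2
Step 3: Attach original signs; sum ranks with positive sign and with negative sign.
W+ = 1 + 4 + 9.5 + 2 = 16.5
W- = 9.5 + 4 + 4 + 6.5 + 9.5 + 6.5 + 9.5 = 49.5
(Check: W+ + W- = 66 should equal n(n+1)/2 = 66.)
Step 4: Test statistic W = min(W+, W-) = 16.5.
Step 5: Ties in |d|, so use the tie-corrected normal approximation.
        E[W] = n(n+1)/4 = 11*12/4 = 33.
        Tie groups: |d|=4 (t=3), |d|=5 (t=2), |d|=8 (t=4); sum(t^3 - t) = 90.
        Var[W] = n(n+1)(2n+1)/24 - sum(t^3-t)/48 = 3036/24 - 90/48 = 124.625.
        z = (W - E[W]) / sqrt(Var[W]) = (16.5 - 33) / 11.1636 = -1.4780.
        Two-sided p = 2*Phi(z) = 0.139401.
Step 6: alpha = 0.1. fail to reject H0.

W+ = 16.5, W- = 49.5, W = min = 16.5, p = 0.139401, fail to reject H0.


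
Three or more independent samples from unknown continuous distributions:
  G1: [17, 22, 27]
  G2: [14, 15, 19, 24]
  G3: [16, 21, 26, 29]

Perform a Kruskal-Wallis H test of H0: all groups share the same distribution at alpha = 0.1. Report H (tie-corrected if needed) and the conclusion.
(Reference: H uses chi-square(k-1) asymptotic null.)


Step 1: Combine all N = 11 observations and assign midranks.
sorted (value, group, rank): (14,G2,1), (15,G2,2), (16,G3,3), (17,G1,4), (19,G2,5), (21,G3,6), (22,G1,7), (24,G2,8), (26,G3,9), (27,G1,10), (29,G3,11)
Step 2: Sum ranks within each group.
R_1 = 21 (n_1 = 3)
R_2 = 16 (n_2 = 4)
R_3 = 29 (n_3 = 4)
Step 3: H = 12/(N(N+1)) * sum(R_i^2/n_i) - 3(N+1)
     = 12/(11*12) * (21^2/3 + 16^2/4 + 29^2/4) - 3*12
     = 0.090909 * 421.25 - 36
     = 2.295455.
Step 4: No ties, so H is used without correction.
Step 5: Under H0, H ~ chi^2(2); p-value = 0.317357.
Step 6: alpha = 0.1. fail to reject H0.

H = 2.2955, df = 2, p = 0.317357, fail to reject H0.


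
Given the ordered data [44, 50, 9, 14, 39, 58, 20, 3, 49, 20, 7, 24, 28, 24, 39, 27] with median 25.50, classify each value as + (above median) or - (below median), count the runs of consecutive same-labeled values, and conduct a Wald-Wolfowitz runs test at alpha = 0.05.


Step 1: Compute median = 25.50; label A = above, B = below.
Labels in order: AABBAABBABBBABAA  (n_A = 8, n_B = 8)
Step 2: Count runs R = 9.
Step 3: Under H0 (random ordering), E[R] = 2*n_A*n_B/(n_A+n_B) + 1 = 2*8*8/16 + 1 = 9.0000.
        Var[R] = 2*n_A*n_B*(2*n_A*n_B - n_A - n_B) / ((n_A+n_B)^2 * (n_A+n_B-1)) = 14336/3840 = 3.7333.
        SD[R] = 1.9322.
Step 4: R = E[R], so z = 0 with no continuity correction.
Step 5: Two-sided p-value via normal approximation = 2*(1 - Phi(|z|)) = 1.000000.
Step 6: alpha = 0.05. fail to reject H0.

R = 9, z = 0.0000, p = 1.000000, fail to reject H0.


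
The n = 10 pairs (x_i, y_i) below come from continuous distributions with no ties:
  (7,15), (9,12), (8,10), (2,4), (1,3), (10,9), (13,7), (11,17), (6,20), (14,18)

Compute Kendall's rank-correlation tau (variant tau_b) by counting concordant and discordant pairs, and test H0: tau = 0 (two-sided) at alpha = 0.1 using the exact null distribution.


Step 1: Enumerate the 45 unordered pairs (i,j) with i<j and classify each by sign(x_j-x_i) * sign(y_j-y_i).
  (1,2):dx=+2,dy=-3->D; (1,3):dx=+1,dy=-5->D; (1,4):dx=-5,dy=-11->C; (1,5):dx=-6,dy=-12->C
  (1,6):dx=+3,dy=-6->D; (1,7):dx=+6,dy=-8->D; (1,8):dx=+4,dy=+2->C; (1,9):dx=-1,dy=+5->D
  (1,10):dx=+7,dy=+3->C; (2,3):dx=-1,dy=-2->C; (2,4):dx=-7,dy=-8->C; (2,5):dx=-8,dy=-9->C
  (2,6):dx=+1,dy=-3->D; (2,7):dx=+4,dy=-5->D; (2,8):dx=+2,dy=+5->C; (2,9):dx=-3,dy=+8->D
  (2,10):dx=+5,dy=+6->C; (3,4):dx=-6,dy=-6->C; (3,5):dx=-7,dy=-7->C; (3,6):dx=+2,dy=-1->D
  (3,7):dx=+5,dy=-3->D; (3,8):dx=+3,dy=+7->C; (3,9):dx=-2,dy=+10->D; (3,10):dx=+6,dy=+8->C
  (4,5):dx=-1,dy=-1->C; (4,6):dx=+8,dy=+5->C; (4,7):dx=+11,dy=+3->C; (4,8):dx=+9,dy=+13->C
  (4,9):dx=+4,dy=+16->C; (4,10):dx=+12,dy=+14->C; (5,6):dx=+9,dy=+6->C; (5,7):dx=+12,dy=+4->C
  (5,8):dx=+10,dy=+14->C; (5,9):dx=+5,dy=+17->C; (5,10):dx=+13,dy=+15->C; (6,7):dx=+3,dy=-2->D
  (6,8):dx=+1,dy=+8->C; (6,9):dx=-4,dy=+11->D; (6,10):dx=+4,dy=+9->C; (7,8):dx=-2,dy=+10->D
  (7,9):dx=-7,dy=+13->D; (7,10):dx=+1,dy=+11->C; (8,9):dx=-5,dy=+3->D; (8,10):dx=+3,dy=+1->C
  (9,10):dx=+8,dy=-2->D
Step 2: C = 28, D = 17, total pairs = 45.
Step 3: tau = (C - D)/(n(n-1)/2) = (28 - 17)/45 = 0.244444.
Step 4: Exact two-sided p-value (enumerate n! = 3628800 permutations of y under H0): p = 0.380720.
Step 5: alpha = 0.1. fail to reject H0.

tau_b = 0.2444 (C=28, D=17), p = 0.380720, fail to reject H0.


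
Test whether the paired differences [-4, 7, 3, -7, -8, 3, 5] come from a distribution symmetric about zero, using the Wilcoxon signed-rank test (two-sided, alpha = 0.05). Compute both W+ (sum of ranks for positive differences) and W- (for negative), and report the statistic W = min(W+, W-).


Step 1: Drop any zero differences (none here) and take |d_i|.
|d| = [4, 7, 3, 7, 8, 3, 5]
Step 2: Midrank |d_i| (ties get averaged ranks).
ranks: |4|->3, |7|->5.5, |3|->1.5, |7|->5.5, |8|->7, |3|->1.5, |5|->4
Step 3: Attach original signs; sum ranks with positive sign and with negative sign.
W+ = 5.5 + 1.5 + 1.5 + 4 = 12.5
W- = 3 + 5.5 + 7 = 15.5
(Check: W+ + W- = 28 should equal n(n+1)/2 = 28.)
Step 4: Test statistic W = min(W+, W-) = 12.5.
Step 5: Ties in |d|, so use the tie-corrected normal approximation.
        E[W] = n(n+1)/4 = 7*8/4 = 14.
        Tie groups: |d|=3 (t=2), |d|=7 (t=2); sum(t^3 - t) = 12.
        Var[W] = n(n+1)(2n+1)/24 - sum(t^3-t)/48 = 840/24 - 12/48 = 34.75.
        z = (W - E[W]) / sqrt(Var[W]) = (12.5 - 14) / 5.8949 = -0.2545.
        Two-sided p = 2*Phi(z) = 0.799143.
Step 6: alpha = 0.05. fail to reject H0.

W+ = 12.5, W- = 15.5, W = min = 12.5, p = 0.799143, fail to reject H0.


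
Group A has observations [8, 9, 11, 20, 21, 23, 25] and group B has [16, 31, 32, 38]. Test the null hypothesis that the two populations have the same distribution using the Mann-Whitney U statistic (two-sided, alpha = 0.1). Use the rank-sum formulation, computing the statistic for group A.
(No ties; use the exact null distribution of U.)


Step 1: Combine and sort all 11 observations; assign midranks.
sorted (value, group): (8,X), (9,X), (11,X), (16,Y), (20,X), (21,X), (23,X), (25,X), (31,Y), (32,Y), (38,Y)
ranks: 8->1, 9->2, 11->3, 16->4, 20->5, 21->6, 23->7, 25->8, 31->9, 32->10, 38->11
Step 2: Rank sum for X: R1 = 1 + 2 + 3 + 5 + 6 + 7 + 8 = 32.
Step 3: U_X = R1 - n1(n1+1)/2 = 32 - 7*8/2 = 32 - 28 = 4.
       U_Y = n1*n2 - U_X = 28 - 4 = 24.
Step 4: No ties, so the exact null distribution of U (based on enumerating the C(11,7) = 330 equally likely rank assignments) gives the two-sided p-value.
Step 5: p-value = 0.072727; compare to alpha = 0.1. reject H0.

U_X = 4, p = 0.072727, reject H0 at alpha = 0.1.


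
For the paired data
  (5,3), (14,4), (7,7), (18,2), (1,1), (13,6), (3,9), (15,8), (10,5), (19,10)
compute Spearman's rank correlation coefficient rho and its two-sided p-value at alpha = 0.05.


Step 1: Rank x and y separately (midranks; no ties here).
rank(x): 5->3, 14->7, 7->4, 18->9, 1->1, 13->6, 3->2, 15->8, 10->5, 19->10
rank(y): 3->3, 4->4, 7->7, 2->2, 1->1, 6->6, 9->9, 8->8, 5->5, 10->10
Step 2: d_i = R_x(i) - R_y(i); compute d_i^2.
  (3-3)^2=0, (7-4)^2=9, (4-7)^2=9, (9-2)^2=49, (1-1)^2=0, (6-6)^2=0, (2-9)^2=49, (8-8)^2=0, (5-5)^2=0, (10-10)^2=0
sum(d^2) = 116.
Step 3: rho = 1 - 6*116 / (10*(10^2 - 1)) = 1 - 696/990 = 0.296970.
Step 4: Under H0, t = rho * sqrt((n-2)/(1-rho^2)) = 0.8796 ~ t(8).
Step 5: Two-sided p-value from the t-distribution with 8 df = 0.404702.
Step 6: alpha = 0.05. fail to reject H0.

rho = 0.2970, p = 0.404702, fail to reject H0 at alpha = 0.05.


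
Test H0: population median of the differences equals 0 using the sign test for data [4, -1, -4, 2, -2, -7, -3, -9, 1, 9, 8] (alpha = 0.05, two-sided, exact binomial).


Step 1: Discard zero differences. Original n = 11; n_eff = number of nonzero differences = 11.
Nonzero differences (with sign): +4, -1, -4, +2, -2, -7, -3, -9, +1, +9, +8
Step 2: Count signs: positive = 5, negative = 6.
Step 3: Under H0: P(positive) = 0.5, so the number of positives S ~ Bin(11, 0.5).
Step 4: Two-sided exact p-value = sum of Bin(11,0.5) probabilities at or below the observed probability = 1.000000.
Step 5: alpha = 0.05. fail to reject H0.

n_eff = 11, pos = 5, neg = 6, p = 1.000000, fail to reject H0.


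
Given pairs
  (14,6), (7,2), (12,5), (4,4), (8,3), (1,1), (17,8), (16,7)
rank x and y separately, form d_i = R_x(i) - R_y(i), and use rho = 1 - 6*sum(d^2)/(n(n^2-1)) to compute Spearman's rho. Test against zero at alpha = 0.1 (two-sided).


Step 1: Rank x and y separately (midranks; no ties here).
rank(x): 14->6, 7->3, 12->5, 4->2, 8->4, 1->1, 17->8, 16->7
rank(y): 6->6, 2->2, 5->5, 4->4, 3->3, 1->1, 8->8, 7->7
Step 2: d_i = R_x(i) - R_y(i); compute d_i^2.
  (6-6)^2=0, (3-2)^2=1, (5-5)^2=0, (2-4)^2=4, (4-3)^2=1, (1-1)^2=0, (8-8)^2=0, (7-7)^2=0
sum(d^2) = 6.
Step 3: rho = 1 - 6*6 / (8*(8^2 - 1)) = 1 - 36/504 = 0.928571.
Step 4: Under H0, t = rho * sqrt((n-2)/(1-rho^2)) = 6.1283 ~ t(6).
Step 5: Two-sided p-value from the t-distribution with 6 df = 0.000863.
Step 6: alpha = 0.1. reject H0.

rho = 0.9286, p = 0.000863, reject H0 at alpha = 0.1.


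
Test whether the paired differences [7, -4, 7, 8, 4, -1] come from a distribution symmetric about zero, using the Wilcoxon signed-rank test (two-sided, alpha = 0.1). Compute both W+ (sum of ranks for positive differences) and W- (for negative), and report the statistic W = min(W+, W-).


Step 1: Drop any zero differences (none here) and take |d_i|.
|d| = [7, 4, 7, 8, 4, 1]
Step 2: Midrank |d_i| (ties get averaged ranks).
ranks: |7|->4.5, |4|->2.5, |7|->4.5, |8|->6, |4|->2.5, |1|->1
Step 3: Attach original signs; sum ranks with positive sign and with negative sign.
W+ = 4.5 + 4.5 + 6 + 2.5 = 17.5
W- = 2.5 + 1 = 3.5
(Check: W+ + W- = 21 should equal n(n+1)/2 = 21.)
Step 4: Test statistic W = min(W+, W-) = 3.5.
Step 5: Ties in |d|, so use the tie-corrected normal approximation.
        E[W] = n(n+1)/4 = 6*7/4 = 10.5.
        Tie groups: |d|=4 (t=2), |d|=7 (t=2); sum(t^3 - t) = 12.
        Var[W] = n(n+1)(2n+1)/24 - sum(t^3-t)/48 = 546/24 - 12/48 = 22.5.
        z = (W - E[W]) / sqrt(Var[W]) = (3.5 - 10.5) / 4.7434 = -1.4757.
        Two-sided p = 2*Phi(z) = 0.140017.
Step 6: alpha = 0.1. fail to reject H0.

W+ = 17.5, W- = 3.5, W = min = 3.5, p = 0.140017, fail to reject H0.


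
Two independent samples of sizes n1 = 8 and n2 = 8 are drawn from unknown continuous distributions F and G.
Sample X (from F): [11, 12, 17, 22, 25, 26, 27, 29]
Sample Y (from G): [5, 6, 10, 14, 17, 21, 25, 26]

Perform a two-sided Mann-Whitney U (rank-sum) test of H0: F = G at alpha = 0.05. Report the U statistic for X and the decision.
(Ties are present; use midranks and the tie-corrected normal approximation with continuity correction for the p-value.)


Step 1: Combine and sort all 16 observations; assign midranks.
sorted (value, group): (5,Y), (6,Y), (10,Y), (11,X), (12,X), (14,Y), (17,X), (17,Y), (21,Y), (22,X), (25,X), (25,Y), (26,X), (26,Y), (27,X), (29,X)
ranks: 5->1, 6->2, 10->3, 11->4, 12->5, 14->6, 17->7.5, 17->7.5, 21->9, 22->10, 25->11.5, 25->11.5, 26->13.5, 26->13.5, 27->15, 29->16
Step 2: Rank sum for X: R1 = 4 + 5 + 7.5 + 10 + 11.5 + 13.5 + 15 + 16 = 82.5.
Step 3: U_X = R1 - n1(n1+1)/2 = 82.5 - 8*9/2 = 82.5 - 36 = 46.5.
       U_Y = n1*n2 - U_X = 64 - 46.5 = 17.5.
Step 4: Ties are present, so use the tie-corrected normal approximation (with continuity correction) for the p-value.
Step 5: p-value = 0.140603; compare to alpha = 0.05. fail to reject H0.

U_X = 46.5, p = 0.140603, fail to reject H0 at alpha = 0.05.


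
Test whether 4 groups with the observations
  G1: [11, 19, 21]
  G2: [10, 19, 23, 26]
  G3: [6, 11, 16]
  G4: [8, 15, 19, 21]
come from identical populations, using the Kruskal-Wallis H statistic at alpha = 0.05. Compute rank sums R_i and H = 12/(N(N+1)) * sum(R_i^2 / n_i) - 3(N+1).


Step 1: Combine all N = 14 observations and assign midranks.
sorted (value, group, rank): (6,G3,1), (8,G4,2), (10,G2,3), (11,G1,4.5), (11,G3,4.5), (15,G4,6), (16,G3,7), (19,G1,9), (19,G2,9), (19,G4,9), (21,G1,11.5), (21,G4,11.5), (23,G2,13), (26,G2,14)
Step 2: Sum ranks within each group.
R_1 = 25 (n_1 = 3)
R_2 = 39 (n_2 = 4)
R_3 = 12.5 (n_3 = 3)
R_4 = 28.5 (n_4 = 4)
Step 3: H = 12/(N(N+1)) * sum(R_i^2/n_i) - 3(N+1)
     = 12/(14*15) * (25^2/3 + 39^2/4 + 12.5^2/3 + 28.5^2/4) - 3*15
     = 0.057143 * 843.729 - 45
     = 3.213095.
Step 4: Ties present; correction factor C = 1 - 36/(14^3 - 14) = 0.986813. Corrected H = 3.213095 / 0.986813 = 3.256032.
Step 5: Under H0, H ~ chi^2(3); p-value = 0.353809.
Step 6: alpha = 0.05. fail to reject H0.

H = 3.2560, df = 3, p = 0.353809, fail to reject H0.


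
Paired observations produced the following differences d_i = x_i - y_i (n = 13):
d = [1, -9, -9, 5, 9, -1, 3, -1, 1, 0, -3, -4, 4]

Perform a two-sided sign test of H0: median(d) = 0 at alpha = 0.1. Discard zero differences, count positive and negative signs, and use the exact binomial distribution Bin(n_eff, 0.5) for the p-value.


Step 1: Discard zero differences. Original n = 13; n_eff = number of nonzero differences = 12.
Nonzero differences (with sign): +1, -9, -9, +5, +9, -1, +3, -1, +1, -3, -4, +4
Step 2: Count signs: positive = 6, negative = 6.
Step 3: Under H0: P(positive) = 0.5, so the number of positives S ~ Bin(12, 0.5).
Step 4: Two-sided exact p-value = sum of Bin(12,0.5) probabilities at or below the observed probability = 1.000000.
Step 5: alpha = 0.1. fail to reject H0.

n_eff = 12, pos = 6, neg = 6, p = 1.000000, fail to reject H0.


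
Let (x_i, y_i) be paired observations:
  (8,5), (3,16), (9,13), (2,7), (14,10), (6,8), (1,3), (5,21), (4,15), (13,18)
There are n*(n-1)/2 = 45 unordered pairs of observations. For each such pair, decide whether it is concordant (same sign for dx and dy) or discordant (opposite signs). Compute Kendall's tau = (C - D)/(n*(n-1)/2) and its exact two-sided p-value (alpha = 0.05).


Step 1: Enumerate the 45 unordered pairs (i,j) with i<j and classify each by sign(x_j-x_i) * sign(y_j-y_i).
  (1,2):dx=-5,dy=+11->D; (1,3):dx=+1,dy=+8->C; (1,4):dx=-6,dy=+2->D; (1,5):dx=+6,dy=+5->C
  (1,6):dx=-2,dy=+3->D; (1,7):dx=-7,dy=-2->C; (1,8):dx=-3,dy=+16->D; (1,9):dx=-4,dy=+10->D
  (1,10):dx=+5,dy=+13->C; (2,3):dx=+6,dy=-3->D; (2,4):dx=-1,dy=-9->C; (2,5):dx=+11,dy=-6->D
  (2,6):dx=+3,dy=-8->D; (2,7):dx=-2,dy=-13->C; (2,8):dx=+2,dy=+5->C; (2,9):dx=+1,dy=-1->D
  (2,10):dx=+10,dy=+2->C; (3,4):dx=-7,dy=-6->C; (3,5):dx=+5,dy=-3->D; (3,6):dx=-3,dy=-5->C
  (3,7):dx=-8,dy=-10->C; (3,8):dx=-4,dy=+8->D; (3,9):dx=-5,dy=+2->D; (3,10):dx=+4,dy=+5->C
  (4,5):dx=+12,dy=+3->C; (4,6):dx=+4,dy=+1->C; (4,7):dx=-1,dy=-4->C; (4,8):dx=+3,dy=+14->C
  (4,9):dx=+2,dy=+8->C; (4,10):dx=+11,dy=+11->C; (5,6):dx=-8,dy=-2->C; (5,7):dx=-13,dy=-7->C
  (5,8):dx=-9,dy=+11->D; (5,9):dx=-10,dy=+5->D; (5,10):dx=-1,dy=+8->D; (6,7):dx=-5,dy=-5->C
  (6,8):dx=-1,dy=+13->D; (6,9):dx=-2,dy=+7->D; (6,10):dx=+7,dy=+10->C; (7,8):dx=+4,dy=+18->C
  (7,9):dx=+3,dy=+12->C; (7,10):dx=+12,dy=+15->C; (8,9):dx=-1,dy=-6->C; (8,10):dx=+8,dy=-3->D
  (9,10):dx=+9,dy=+3->C
Step 2: C = 27, D = 18, total pairs = 45.
Step 3: tau = (C - D)/(n(n-1)/2) = (27 - 18)/45 = 0.200000.
Step 4: Exact two-sided p-value (enumerate n! = 3628800 permutations of y under H0): p = 0.484313.
Step 5: alpha = 0.05. fail to reject H0.

tau_b = 0.2000 (C=27, D=18), p = 0.484313, fail to reject H0.


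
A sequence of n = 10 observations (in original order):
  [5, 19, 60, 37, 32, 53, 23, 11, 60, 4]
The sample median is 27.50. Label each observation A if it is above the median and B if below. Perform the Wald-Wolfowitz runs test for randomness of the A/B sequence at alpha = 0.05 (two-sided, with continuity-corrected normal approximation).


Step 1: Compute median = 27.50; label A = above, B = below.
Labels in order: BBAAAABBAB  (n_A = 5, n_B = 5)
Step 2: Count runs R = 5.
Step 3: Under H0 (random ordering), E[R] = 2*n_A*n_B/(n_A+n_B) + 1 = 2*5*5/10 + 1 = 6.0000.
        Var[R] = 2*n_A*n_B*(2*n_A*n_B - n_A - n_B) / ((n_A+n_B)^2 * (n_A+n_B-1)) = 2000/900 = 2.2222.
        SD[R] = 1.4907.
Step 4: Continuity-corrected z = (R + 0.5 - E[R]) / SD[R] = (5 + 0.5 - 6.0000) / 1.4907 = -0.3354.
Step 5: Two-sided p-value via normal approximation = 2*(1 - Phi(|z|)) = 0.737316.
Step 6: alpha = 0.05. fail to reject H0.

R = 5, z = -0.3354, p = 0.737316, fail to reject H0.


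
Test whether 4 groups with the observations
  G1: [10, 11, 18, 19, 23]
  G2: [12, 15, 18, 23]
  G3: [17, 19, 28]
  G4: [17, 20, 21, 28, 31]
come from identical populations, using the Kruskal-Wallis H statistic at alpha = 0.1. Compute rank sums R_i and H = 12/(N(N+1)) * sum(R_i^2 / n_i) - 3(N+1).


Step 1: Combine all N = 17 observations and assign midranks.
sorted (value, group, rank): (10,G1,1), (11,G1,2), (12,G2,3), (15,G2,4), (17,G3,5.5), (17,G4,5.5), (18,G1,7.5), (18,G2,7.5), (19,G1,9.5), (19,G3,9.5), (20,G4,11), (21,G4,12), (23,G1,13.5), (23,G2,13.5), (28,G3,15.5), (28,G4,15.5), (31,G4,17)
Step 2: Sum ranks within each group.
R_1 = 33.5 (n_1 = 5)
R_2 = 28 (n_2 = 4)
R_3 = 30.5 (n_3 = 3)
R_4 = 61 (n_4 = 5)
Step 3: H = 12/(N(N+1)) * sum(R_i^2/n_i) - 3(N+1)
     = 12/(17*18) * (33.5^2/5 + 28^2/4 + 30.5^2/3 + 61^2/5) - 3*18
     = 0.039216 * 1474.73 - 54
     = 3.832680.
Step 4: Ties present; correction factor C = 1 - 30/(17^3 - 17) = 0.993873. Corrected H = 3.832680 / 0.993873 = 3.856309.
Step 5: Under H0, H ~ chi^2(3); p-value = 0.277404.
Step 6: alpha = 0.1. fail to reject H0.

H = 3.8563, df = 3, p = 0.277404, fail to reject H0.


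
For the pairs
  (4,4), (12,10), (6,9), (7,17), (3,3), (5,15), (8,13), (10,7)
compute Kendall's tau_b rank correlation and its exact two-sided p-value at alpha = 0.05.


Step 1: Enumerate the 28 unordered pairs (i,j) with i<j and classify each by sign(x_j-x_i) * sign(y_j-y_i).
  (1,2):dx=+8,dy=+6->C; (1,3):dx=+2,dy=+5->C; (1,4):dx=+3,dy=+13->C; (1,5):dx=-1,dy=-1->C
  (1,6):dx=+1,dy=+11->C; (1,7):dx=+4,dy=+9->C; (1,8):dx=+6,dy=+3->C; (2,3):dx=-6,dy=-1->C
  (2,4):dx=-5,dy=+7->D; (2,5):dx=-9,dy=-7->C; (2,6):dx=-7,dy=+5->D; (2,7):dx=-4,dy=+3->D
  (2,8):dx=-2,dy=-3->C; (3,4):dx=+1,dy=+8->C; (3,5):dx=-3,dy=-6->C; (3,6):dx=-1,dy=+6->D
  (3,7):dx=+2,dy=+4->C; (3,8):dx=+4,dy=-2->D; (4,5):dx=-4,dy=-14->C; (4,6):dx=-2,dy=-2->C
  (4,7):dx=+1,dy=-4->D; (4,8):dx=+3,dy=-10->D; (5,6):dx=+2,dy=+12->C; (5,7):dx=+5,dy=+10->C
  (5,8):dx=+7,dy=+4->C; (6,7):dx=+3,dy=-2->D; (6,8):dx=+5,dy=-8->D; (7,8):dx=+2,dy=-6->D
Step 2: C = 18, D = 10, total pairs = 28.
Step 3: tau = (C - D)/(n(n-1)/2) = (18 - 10)/28 = 0.285714.
Step 4: Exact two-sided p-value (enumerate n! = 40320 permutations of y under H0): p = 0.398760.
Step 5: alpha = 0.05. fail to reject H0.

tau_b = 0.2857 (C=18, D=10), p = 0.398760, fail to reject H0.


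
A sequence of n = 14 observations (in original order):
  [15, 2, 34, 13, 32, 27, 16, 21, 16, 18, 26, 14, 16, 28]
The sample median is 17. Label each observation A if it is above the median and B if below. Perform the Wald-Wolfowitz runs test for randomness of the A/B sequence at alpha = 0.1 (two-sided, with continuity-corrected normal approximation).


Step 1: Compute median = 17; label A = above, B = below.
Labels in order: BBABAABABAABBA  (n_A = 7, n_B = 7)
Step 2: Count runs R = 10.
Step 3: Under H0 (random ordering), E[R] = 2*n_A*n_B/(n_A+n_B) + 1 = 2*7*7/14 + 1 = 8.0000.
        Var[R] = 2*n_A*n_B*(2*n_A*n_B - n_A - n_B) / ((n_A+n_B)^2 * (n_A+n_B-1)) = 8232/2548 = 3.2308.
        SD[R] = 1.7974.
Step 4: Continuity-corrected z = (R - 0.5 - E[R]) / SD[R] = (10 - 0.5 - 8.0000) / 1.7974 = 0.8345.
Step 5: Two-sided p-value via normal approximation = 2*(1 - Phi(|z|)) = 0.403986.
Step 6: alpha = 0.1. fail to reject H0.

R = 10, z = 0.8345, p = 0.403986, fail to reject H0.


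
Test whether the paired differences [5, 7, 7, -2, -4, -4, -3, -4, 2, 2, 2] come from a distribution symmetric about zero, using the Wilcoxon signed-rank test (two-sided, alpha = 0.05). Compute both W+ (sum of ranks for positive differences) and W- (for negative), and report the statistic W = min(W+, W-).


Step 1: Drop any zero differences (none here) and take |d_i|.
|d| = [5, 7, 7, 2, 4, 4, 3, 4, 2, 2, 2]
Step 2: Midrank |d_i| (ties get averaged ranks).
ranks: |5|->9, |7|->10.5, |7|->10.5, |2|->2.5, |4|->7, |4|->7, |3|->5, |4|->7, |2|->2.5, |2|->2.5, |2|->2.5
Step 3: Attach original signs; sum ranks with positive sign and with negative sign.
W+ = 9 + 10.5 + 10.5 + 2.5 + 2.5 + 2.5 = 37.5
W- = 2.5 + 7 + 7 + 5 + 7 = 28.5
(Check: W+ + W- = 66 should equal n(n+1)/2 = 66.)
Step 4: Test statistic W = min(W+, W-) = 28.5.
Step 5: Ties in |d|, so use the tie-corrected normal approximation.
        E[W] = n(n+1)/4 = 11*12/4 = 33.
        Tie groups: |d|=2 (t=4), |d|=4 (t=3), |d|=7 (t=2); sum(t^3 - t) = 90.
        Var[W] = n(n+1)(2n+1)/24 - sum(t^3-t)/48 = 3036/24 - 90/48 = 124.625.
        z = (W - E[W]) / sqrt(Var[W]) = (28.5 - 33) / 11.1636 = -0.4031.
        Two-sided p = 2*Phi(z) = 0.686877.
Step 6: alpha = 0.05. fail to reject H0.

W+ = 37.5, W- = 28.5, W = min = 28.5, p = 0.686877, fail to reject H0.


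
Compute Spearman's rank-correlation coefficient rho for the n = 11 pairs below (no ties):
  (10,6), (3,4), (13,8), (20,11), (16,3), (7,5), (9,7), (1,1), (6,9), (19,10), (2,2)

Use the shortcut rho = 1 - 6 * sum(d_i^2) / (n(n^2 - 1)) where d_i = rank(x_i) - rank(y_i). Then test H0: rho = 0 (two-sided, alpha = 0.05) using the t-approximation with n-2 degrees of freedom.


Step 1: Rank x and y separately (midranks; no ties here).
rank(x): 10->7, 3->3, 13->8, 20->11, 16->9, 7->5, 9->6, 1->1, 6->4, 19->10, 2->2
rank(y): 6->6, 4->4, 8->8, 11->11, 3->3, 5->5, 7->7, 1->1, 9->9, 10->10, 2->2
Step 2: d_i = R_x(i) - R_y(i); compute d_i^2.
  (7-6)^2=1, (3-4)^2=1, (8-8)^2=0, (11-11)^2=0, (9-3)^2=36, (5-5)^2=0, (6-7)^2=1, (1-1)^2=0, (4-9)^2=25, (10-10)^2=0, (2-2)^2=0
sum(d^2) = 64.
Step 3: rho = 1 - 6*64 / (11*(11^2 - 1)) = 1 - 384/1320 = 0.709091.
Step 4: Under H0, t = rho * sqrt((n-2)/(1-rho^2)) = 3.0169 ~ t(9).
Step 5: Two-sided p-value from the t-distribution with 9 df = 0.014552.
Step 6: alpha = 0.05. reject H0.

rho = 0.7091, p = 0.014552, reject H0 at alpha = 0.05.


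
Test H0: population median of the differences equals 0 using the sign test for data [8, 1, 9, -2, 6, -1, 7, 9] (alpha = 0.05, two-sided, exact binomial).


Step 1: Discard zero differences. Original n = 8; n_eff = number of nonzero differences = 8.
Nonzero differences (with sign): +8, +1, +9, -2, +6, -1, +7, +9
Step 2: Count signs: positive = 6, negative = 2.
Step 3: Under H0: P(positive) = 0.5, so the number of positives S ~ Bin(8, 0.5).
Step 4: Two-sided exact p-value = sum of Bin(8,0.5) probabilities at or below the observed probability = 0.289062.
Step 5: alpha = 0.05. fail to reject H0.

n_eff = 8, pos = 6, neg = 2, p = 0.289062, fail to reject H0.


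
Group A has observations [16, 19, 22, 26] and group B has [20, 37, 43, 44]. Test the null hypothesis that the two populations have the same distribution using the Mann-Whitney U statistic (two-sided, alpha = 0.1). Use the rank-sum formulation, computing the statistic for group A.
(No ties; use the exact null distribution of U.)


Step 1: Combine and sort all 8 observations; assign midranks.
sorted (value, group): (16,X), (19,X), (20,Y), (22,X), (26,X), (37,Y), (43,Y), (44,Y)
ranks: 16->1, 19->2, 20->3, 22->4, 26->5, 37->6, 43->7, 44->8
Step 2: Rank sum for X: R1 = 1 + 2 + 4 + 5 = 12.
Step 3: U_X = R1 - n1(n1+1)/2 = 12 - 4*5/2 = 12 - 10 = 2.
       U_Y = n1*n2 - U_X = 16 - 2 = 14.
Step 4: No ties, so the exact null distribution of U (based on enumerating the C(8,4) = 70 equally likely rank assignments) gives the two-sided p-value.
Step 5: p-value = 0.114286; compare to alpha = 0.1. fail to reject H0.

U_X = 2, p = 0.114286, fail to reject H0 at alpha = 0.1.


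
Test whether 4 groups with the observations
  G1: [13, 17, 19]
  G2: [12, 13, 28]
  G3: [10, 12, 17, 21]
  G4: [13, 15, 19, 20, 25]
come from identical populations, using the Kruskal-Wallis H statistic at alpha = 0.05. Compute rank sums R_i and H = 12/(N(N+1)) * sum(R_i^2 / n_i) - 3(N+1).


Step 1: Combine all N = 15 observations and assign midranks.
sorted (value, group, rank): (10,G3,1), (12,G2,2.5), (12,G3,2.5), (13,G1,5), (13,G2,5), (13,G4,5), (15,G4,7), (17,G1,8.5), (17,G3,8.5), (19,G1,10.5), (19,G4,10.5), (20,G4,12), (21,G3,13), (25,G4,14), (28,G2,15)
Step 2: Sum ranks within each group.
R_1 = 24 (n_1 = 3)
R_2 = 22.5 (n_2 = 3)
R_3 = 25 (n_3 = 4)
R_4 = 48.5 (n_4 = 5)
Step 3: H = 12/(N(N+1)) * sum(R_i^2/n_i) - 3(N+1)
     = 12/(15*16) * (24^2/3 + 22.5^2/3 + 25^2/4 + 48.5^2/5) - 3*16
     = 0.050000 * 987.45 - 48
     = 1.372500.
Step 4: Ties present; correction factor C = 1 - 42/(15^3 - 15) = 0.987500. Corrected H = 1.372500 / 0.987500 = 1.389873.
Step 5: Under H0, H ~ chi^2(3); p-value = 0.707910.
Step 6: alpha = 0.05. fail to reject H0.

H = 1.3899, df = 3, p = 0.707910, fail to reject H0.


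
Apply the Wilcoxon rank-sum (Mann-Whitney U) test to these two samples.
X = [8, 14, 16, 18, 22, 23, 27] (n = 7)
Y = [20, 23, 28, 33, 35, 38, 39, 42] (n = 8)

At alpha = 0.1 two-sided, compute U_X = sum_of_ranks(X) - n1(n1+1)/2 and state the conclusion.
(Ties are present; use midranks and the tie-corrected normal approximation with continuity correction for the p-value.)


Step 1: Combine and sort all 15 observations; assign midranks.
sorted (value, group): (8,X), (14,X), (16,X), (18,X), (20,Y), (22,X), (23,X), (23,Y), (27,X), (28,Y), (33,Y), (35,Y), (38,Y), (39,Y), (42,Y)
ranks: 8->1, 14->2, 16->3, 18->4, 20->5, 22->6, 23->7.5, 23->7.5, 27->9, 28->10, 33->11, 35->12, 38->13, 39->14, 42->15
Step 2: Rank sum for X: R1 = 1 + 2 + 3 + 4 + 6 + 7.5 + 9 = 32.5.
Step 3: U_X = R1 - n1(n1+1)/2 = 32.5 - 7*8/2 = 32.5 - 28 = 4.5.
       U_Y = n1*n2 - U_X = 56 - 4.5 = 51.5.
Step 4: Ties are present, so use the tie-corrected normal approximation (with continuity correction) for the p-value.
Step 5: p-value = 0.007719; compare to alpha = 0.1. reject H0.

U_X = 4.5, p = 0.007719, reject H0 at alpha = 0.1.


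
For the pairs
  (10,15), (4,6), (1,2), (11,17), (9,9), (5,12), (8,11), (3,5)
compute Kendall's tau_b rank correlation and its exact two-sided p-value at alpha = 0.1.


Step 1: Enumerate the 28 unordered pairs (i,j) with i<j and classify each by sign(x_j-x_i) * sign(y_j-y_i).
  (1,2):dx=-6,dy=-9->C; (1,3):dx=-9,dy=-13->C; (1,4):dx=+1,dy=+2->C; (1,5):dx=-1,dy=-6->C
  (1,6):dx=-5,dy=-3->C; (1,7):dx=-2,dy=-4->C; (1,8):dx=-7,dy=-10->C; (2,3):dx=-3,dy=-4->C
  (2,4):dx=+7,dy=+11->C; (2,5):dx=+5,dy=+3->C; (2,6):dx=+1,dy=+6->C; (2,7):dx=+4,dy=+5->C
  (2,8):dx=-1,dy=-1->C; (3,4):dx=+10,dy=+15->C; (3,5):dx=+8,dy=+7->C; (3,6):dx=+4,dy=+10->C
  (3,7):dx=+7,dy=+9->C; (3,8):dx=+2,dy=+3->C; (4,5):dx=-2,dy=-8->C; (4,6):dx=-6,dy=-5->C
  (4,7):dx=-3,dy=-6->C; (4,8):dx=-8,dy=-12->C; (5,6):dx=-4,dy=+3->D; (5,7):dx=-1,dy=+2->D
  (5,8):dx=-6,dy=-4->C; (6,7):dx=+3,dy=-1->D; (6,8):dx=-2,dy=-7->C; (7,8):dx=-5,dy=-6->C
Step 2: C = 25, D = 3, total pairs = 28.
Step 3: tau = (C - D)/(n(n-1)/2) = (25 - 3)/28 = 0.785714.
Step 4: Exact two-sided p-value (enumerate n! = 40320 permutations of y under H0): p = 0.005506.
Step 5: alpha = 0.1. reject H0.

tau_b = 0.7857 (C=25, D=3), p = 0.005506, reject H0.


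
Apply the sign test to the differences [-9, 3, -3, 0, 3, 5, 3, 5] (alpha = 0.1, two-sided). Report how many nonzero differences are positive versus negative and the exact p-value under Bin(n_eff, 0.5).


Step 1: Discard zero differences. Original n = 8; n_eff = number of nonzero differences = 7.
Nonzero differences (with sign): -9, +3, -3, +3, +5, +3, +5
Step 2: Count signs: positive = 5, negative = 2.
Step 3: Under H0: P(positive) = 0.5, so the number of positives S ~ Bin(7, 0.5).
Step 4: Two-sided exact p-value = sum of Bin(7,0.5) probabilities at or below the observed probability = 0.453125.
Step 5: alpha = 0.1. fail to reject H0.

n_eff = 7, pos = 5, neg = 2, p = 0.453125, fail to reject H0.


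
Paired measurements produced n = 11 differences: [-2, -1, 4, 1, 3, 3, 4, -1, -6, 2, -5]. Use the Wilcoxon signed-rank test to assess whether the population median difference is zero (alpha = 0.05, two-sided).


Step 1: Drop any zero differences (none here) and take |d_i|.
|d| = [2, 1, 4, 1, 3, 3, 4, 1, 6, 2, 5]
Step 2: Midrank |d_i| (ties get averaged ranks).
ranks: |2|->4.5, |1|->2, |4|->8.5, |1|->2, |3|->6.5, |3|->6.5, |4|->8.5, |1|->2, |6|->11, |2|->4.5, |5|->10
Step 3: Attach original signs; sum ranks with positive sign and with negative sign.
W+ = 8.5 + 2 + 6.5 + 6.5 + 8.5 + 4.5 = 36.5
W- = 4.5 + 2 + 2 + 11 + 10 = 29.5
(Check: W+ + W- = 66 should equal n(n+1)/2 = 66.)
Step 4: Test statistic W = min(W+, W-) = 29.5.
Step 5: Ties in |d|, so use the tie-corrected normal approximation.
        E[W] = n(n+1)/4 = 11*12/4 = 33.
        Tie groups: |d|=1 (t=3), |d|=2 (t=2), |d|=3 (t=2), |d|=4 (t=2); sum(t^3 - t) = 42.
        Var[W] = n(n+1)(2n+1)/24 - sum(t^3-t)/48 = 3036/24 - 42/48 = 125.625.
        z = (W - E[W]) / sqrt(Var[W]) = (29.5 - 33) / 11.2083 = -0.3123.
        Two-sided p = 2*Phi(z) = 0.754835.
Step 6: alpha = 0.05. fail to reject H0.

W+ = 36.5, W- = 29.5, W = min = 29.5, p = 0.754835, fail to reject H0.


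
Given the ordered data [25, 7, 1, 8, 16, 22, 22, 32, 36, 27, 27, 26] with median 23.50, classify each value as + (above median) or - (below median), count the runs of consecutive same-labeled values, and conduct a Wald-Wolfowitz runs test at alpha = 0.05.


Step 1: Compute median = 23.50; label A = above, B = below.
Labels in order: ABBBBBBAAAAA  (n_A = 6, n_B = 6)
Step 2: Count runs R = 3.
Step 3: Under H0 (random ordering), E[R] = 2*n_A*n_B/(n_A+n_B) + 1 = 2*6*6/12 + 1 = 7.0000.
        Var[R] = 2*n_A*n_B*(2*n_A*n_B - n_A - n_B) / ((n_A+n_B)^2 * (n_A+n_B-1)) = 4320/1584 = 2.7273.
        SD[R] = 1.6514.
Step 4: Continuity-corrected z = (R + 0.5 - E[R]) / SD[R] = (3 + 0.5 - 7.0000) / 1.6514 = -2.1194.
Step 5: Two-sided p-value via normal approximation = 2*(1 - Phi(|z|)) = 0.034060.
Step 6: alpha = 0.05. reject H0.

R = 3, z = -2.1194, p = 0.034060, reject H0.


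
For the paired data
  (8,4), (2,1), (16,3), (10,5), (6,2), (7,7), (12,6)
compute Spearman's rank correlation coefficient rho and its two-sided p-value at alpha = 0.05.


Step 1: Rank x and y separately (midranks; no ties here).
rank(x): 8->4, 2->1, 16->7, 10->5, 6->2, 7->3, 12->6
rank(y): 4->4, 1->1, 3->3, 5->5, 2->2, 7->7, 6->6
Step 2: d_i = R_x(i) - R_y(i); compute d_i^2.
  (4-4)^2=0, (1-1)^2=0, (7-3)^2=16, (5-5)^2=0, (2-2)^2=0, (3-7)^2=16, (6-6)^2=0
sum(d^2) = 32.
Step 3: rho = 1 - 6*32 / (7*(7^2 - 1)) = 1 - 192/336 = 0.428571.
Step 4: Under H0, t = rho * sqrt((n-2)/(1-rho^2)) = 1.0607 ~ t(5).
Step 5: Two-sided p-value from the t-distribution with 5 df = 0.337368.
Step 6: alpha = 0.05. fail to reject H0.

rho = 0.4286, p = 0.337368, fail to reject H0 at alpha = 0.05.


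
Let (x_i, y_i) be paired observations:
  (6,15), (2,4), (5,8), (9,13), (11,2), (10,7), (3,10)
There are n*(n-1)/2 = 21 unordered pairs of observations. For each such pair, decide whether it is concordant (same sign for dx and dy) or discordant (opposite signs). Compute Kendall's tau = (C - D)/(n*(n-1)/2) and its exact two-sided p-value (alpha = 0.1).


Step 1: Enumerate the 21 unordered pairs (i,j) with i<j and classify each by sign(x_j-x_i) * sign(y_j-y_i).
  (1,2):dx=-4,dy=-11->C; (1,3):dx=-1,dy=-7->C; (1,4):dx=+3,dy=-2->D; (1,5):dx=+5,dy=-13->D
  (1,6):dx=+4,dy=-8->D; (1,7):dx=-3,dy=-5->C; (2,3):dx=+3,dy=+4->C; (2,4):dx=+7,dy=+9->C
  (2,5):dx=+9,dy=-2->D; (2,6):dx=+8,dy=+3->C; (2,7):dx=+1,dy=+6->C; (3,4):dx=+4,dy=+5->C
  (3,5):dx=+6,dy=-6->D; (3,6):dx=+5,dy=-1->D; (3,7):dx=-2,dy=+2->D; (4,5):dx=+2,dy=-11->D
  (4,6):dx=+1,dy=-6->D; (4,7):dx=-6,dy=-3->C; (5,6):dx=-1,dy=+5->D; (5,7):dx=-8,dy=+8->D
  (6,7):dx=-7,dy=+3->D
Step 2: C = 9, D = 12, total pairs = 21.
Step 3: tau = (C - D)/(n(n-1)/2) = (9 - 12)/21 = -0.142857.
Step 4: Exact two-sided p-value (enumerate n! = 5040 permutations of y under H0): p = 0.772619.
Step 5: alpha = 0.1. fail to reject H0.

tau_b = -0.1429 (C=9, D=12), p = 0.772619, fail to reject H0.
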